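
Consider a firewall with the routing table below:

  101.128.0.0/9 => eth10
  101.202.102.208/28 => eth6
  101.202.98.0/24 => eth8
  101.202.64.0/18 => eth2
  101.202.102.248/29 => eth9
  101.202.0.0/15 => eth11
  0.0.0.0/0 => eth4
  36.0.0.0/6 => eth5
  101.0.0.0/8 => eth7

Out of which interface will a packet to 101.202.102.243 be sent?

Routes whose prefix contains 101.202.102.243:
  0.0.0.0/0 (default, matches everything) -> eth4
  101.0.0.0/8 (101.0.0.0 - 101.255.255.255) -> eth7
  101.128.0.0/9 (101.128.0.0 - 101.255.255.255) -> eth10
  101.202.0.0/15 (101.202.0.0 - 101.203.255.255) -> eth11
  101.202.64.0/18 (101.202.64.0 - 101.202.127.255) -> eth2
More-specific entries that do NOT match:
  101.202.102.248/29 (101.202.102.248 - 101.202.102.255) does not contain 101.202.102.243
  101.202.102.208/28 (101.202.102.208 - 101.202.102.223) does not contain 101.202.102.243
  101.202.98.0/24 (101.202.98.0 - 101.202.98.255) does not contain 101.202.102.243
Longest matching prefix is /18 -> interface eth2.

eth2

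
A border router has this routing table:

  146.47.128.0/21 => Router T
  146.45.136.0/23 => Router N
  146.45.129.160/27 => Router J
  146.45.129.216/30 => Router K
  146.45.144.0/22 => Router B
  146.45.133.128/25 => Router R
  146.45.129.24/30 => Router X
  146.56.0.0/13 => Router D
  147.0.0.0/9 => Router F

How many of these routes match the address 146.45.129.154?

0

No listed prefix contains 146.45.129.154.
Total matching entries: 0.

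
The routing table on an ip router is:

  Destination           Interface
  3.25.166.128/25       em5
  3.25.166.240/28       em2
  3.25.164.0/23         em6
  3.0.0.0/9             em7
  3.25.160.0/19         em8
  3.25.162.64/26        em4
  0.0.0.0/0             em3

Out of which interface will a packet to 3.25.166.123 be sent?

Routes whose prefix contains 3.25.166.123:
  0.0.0.0/0 (default, matches everything) -> em3
  3.0.0.0/9 (3.0.0.0 - 3.127.255.255) -> em7
  3.25.160.0/19 (3.25.160.0 - 3.25.191.255) -> em8
More-specific entries that do NOT match:
  3.25.166.240/28 (3.25.166.240 - 3.25.166.255) does not contain 3.25.166.123
  3.25.162.64/26 (3.25.162.64 - 3.25.162.127) does not contain 3.25.166.123
  3.25.166.128/25 (3.25.166.128 - 3.25.166.255) does not contain 3.25.166.123
  3.25.164.0/23 (3.25.164.0 - 3.25.165.255) does not contain 3.25.166.123
Longest matching prefix is /19 -> interface em8.

em8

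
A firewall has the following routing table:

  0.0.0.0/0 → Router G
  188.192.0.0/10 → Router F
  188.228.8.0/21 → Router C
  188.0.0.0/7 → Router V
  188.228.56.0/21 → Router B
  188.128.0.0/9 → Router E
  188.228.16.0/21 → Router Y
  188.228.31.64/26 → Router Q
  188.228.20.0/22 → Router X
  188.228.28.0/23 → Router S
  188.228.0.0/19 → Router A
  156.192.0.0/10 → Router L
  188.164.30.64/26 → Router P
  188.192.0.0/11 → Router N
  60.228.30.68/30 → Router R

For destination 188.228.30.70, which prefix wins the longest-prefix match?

188.228.0.0/19

Entries matching 188.228.30.70:
  0.0.0.0/0 (default, matches everything)
  188.0.0.0/7 (188.0.0.0 - 189.255.255.255)
  188.128.0.0/9 (188.128.0.0 - 188.255.255.255)
  188.192.0.0/10 (188.192.0.0 - 188.255.255.255)
  188.228.0.0/19 (188.228.0.0 - 188.228.31.255)
Most specific is 188.228.0.0/19.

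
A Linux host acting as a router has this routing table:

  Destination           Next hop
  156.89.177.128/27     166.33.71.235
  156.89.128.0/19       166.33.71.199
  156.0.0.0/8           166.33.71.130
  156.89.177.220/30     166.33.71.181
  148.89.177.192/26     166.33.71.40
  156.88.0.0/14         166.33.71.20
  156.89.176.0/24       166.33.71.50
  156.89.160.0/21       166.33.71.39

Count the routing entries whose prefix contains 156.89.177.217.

Prefixes containing 156.89.177.217:
  156.0.0.0/8 (156.0.0.0 - 156.255.255.255)
  156.88.0.0/14 (156.88.0.0 - 156.91.255.255)
Total matching entries: 2.

2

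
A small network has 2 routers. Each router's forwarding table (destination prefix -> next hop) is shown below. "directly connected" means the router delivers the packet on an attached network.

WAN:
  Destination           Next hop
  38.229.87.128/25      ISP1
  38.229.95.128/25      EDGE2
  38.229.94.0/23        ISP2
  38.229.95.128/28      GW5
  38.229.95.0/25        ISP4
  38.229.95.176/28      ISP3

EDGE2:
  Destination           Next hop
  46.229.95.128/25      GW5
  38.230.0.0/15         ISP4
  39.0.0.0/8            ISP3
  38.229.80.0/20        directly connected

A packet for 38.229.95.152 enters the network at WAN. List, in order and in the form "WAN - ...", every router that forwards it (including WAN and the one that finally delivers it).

At WAN: longest match for 38.229.95.152 is 38.229.95.128/25 -> EDGE2
At EDGE2: longest match for 38.229.95.152 is 38.229.80.0/20 -> directly connected

WAN - EDGE2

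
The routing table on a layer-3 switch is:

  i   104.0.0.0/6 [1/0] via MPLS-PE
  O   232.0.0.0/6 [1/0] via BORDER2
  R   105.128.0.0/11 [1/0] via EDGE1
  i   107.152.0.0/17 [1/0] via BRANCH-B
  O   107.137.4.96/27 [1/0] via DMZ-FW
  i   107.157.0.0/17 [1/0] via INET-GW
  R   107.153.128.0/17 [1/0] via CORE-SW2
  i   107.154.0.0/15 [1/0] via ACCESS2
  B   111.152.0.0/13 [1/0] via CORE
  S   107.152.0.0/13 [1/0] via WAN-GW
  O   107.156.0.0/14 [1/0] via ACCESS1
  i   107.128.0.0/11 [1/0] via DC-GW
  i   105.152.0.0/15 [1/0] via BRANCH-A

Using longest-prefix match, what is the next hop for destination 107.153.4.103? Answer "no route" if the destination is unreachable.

Routes whose prefix contains 107.153.4.103:
  104.0.0.0/6 (104.0.0.0 - 107.255.255.255) -> MPLS-PE
  107.128.0.0/11 (107.128.0.0 - 107.159.255.255) -> DC-GW
  107.152.0.0/13 (107.152.0.0 - 107.159.255.255) -> WAN-GW
More-specific entries that do NOT match:
  107.137.4.96/27 (107.137.4.96 - 107.137.4.127) does not contain 107.153.4.103
  107.152.0.0/17 (107.152.0.0 - 107.152.127.255) does not contain 107.153.4.103
  107.157.0.0/17 (107.157.0.0 - 107.157.127.255) does not contain 107.153.4.103
  107.153.128.0/17 (107.153.128.0 - 107.153.255.255) does not contain 107.153.4.103
  107.154.0.0/15 (107.154.0.0 - 107.155.255.255) does not contain 107.153.4.103
  105.152.0.0/15 (105.152.0.0 - 105.153.255.255) does not contain 107.153.4.103
  107.156.0.0/14 (107.156.0.0 - 107.159.255.255) does not contain 107.153.4.103
Longest matching prefix is /13 -> next hop WAN-GW.

WAN-GW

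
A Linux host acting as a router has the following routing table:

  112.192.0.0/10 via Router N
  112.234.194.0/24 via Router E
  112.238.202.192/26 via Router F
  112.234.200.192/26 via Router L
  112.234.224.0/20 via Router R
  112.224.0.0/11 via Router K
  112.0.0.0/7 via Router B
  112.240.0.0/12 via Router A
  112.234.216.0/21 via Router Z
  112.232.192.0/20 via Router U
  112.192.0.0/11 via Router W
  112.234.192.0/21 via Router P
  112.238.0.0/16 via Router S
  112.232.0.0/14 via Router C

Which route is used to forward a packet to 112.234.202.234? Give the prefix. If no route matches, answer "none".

112.232.0.0/14

Entries matching 112.234.202.234:
  112.0.0.0/7 (112.0.0.0 - 113.255.255.255)
  112.192.0.0/10 (112.192.0.0 - 112.255.255.255)
  112.224.0.0/11 (112.224.0.0 - 112.255.255.255)
  112.232.0.0/14 (112.232.0.0 - 112.235.255.255)
Most specific is 112.232.0.0/14.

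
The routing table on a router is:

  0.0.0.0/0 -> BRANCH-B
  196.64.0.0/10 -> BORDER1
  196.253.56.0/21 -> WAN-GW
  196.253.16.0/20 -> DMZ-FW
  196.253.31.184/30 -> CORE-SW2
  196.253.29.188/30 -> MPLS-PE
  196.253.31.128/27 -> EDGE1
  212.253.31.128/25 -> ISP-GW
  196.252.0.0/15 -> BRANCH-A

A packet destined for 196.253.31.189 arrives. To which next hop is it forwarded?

DMZ-FW

Routes whose prefix contains 196.253.31.189:
  0.0.0.0/0 (default, matches everything) -> BRANCH-B
  196.252.0.0/15 (196.252.0.0 - 196.253.255.255) -> BRANCH-A
  196.253.16.0/20 (196.253.16.0 - 196.253.31.255) -> DMZ-FW
More-specific entries that do NOT match:
  196.253.31.184/30 (196.253.31.184 - 196.253.31.187) does not contain 196.253.31.189
  196.253.29.188/30 (196.253.29.188 - 196.253.29.191) does not contain 196.253.31.189
  196.253.31.128/27 (196.253.31.128 - 196.253.31.159) does not contain 196.253.31.189
  212.253.31.128/25 (212.253.31.128 - 212.253.31.255) does not contain 196.253.31.189
  196.253.56.0/21 (196.253.56.0 - 196.253.63.255) does not contain 196.253.31.189
Longest matching prefix is /20 -> next hop DMZ-FW.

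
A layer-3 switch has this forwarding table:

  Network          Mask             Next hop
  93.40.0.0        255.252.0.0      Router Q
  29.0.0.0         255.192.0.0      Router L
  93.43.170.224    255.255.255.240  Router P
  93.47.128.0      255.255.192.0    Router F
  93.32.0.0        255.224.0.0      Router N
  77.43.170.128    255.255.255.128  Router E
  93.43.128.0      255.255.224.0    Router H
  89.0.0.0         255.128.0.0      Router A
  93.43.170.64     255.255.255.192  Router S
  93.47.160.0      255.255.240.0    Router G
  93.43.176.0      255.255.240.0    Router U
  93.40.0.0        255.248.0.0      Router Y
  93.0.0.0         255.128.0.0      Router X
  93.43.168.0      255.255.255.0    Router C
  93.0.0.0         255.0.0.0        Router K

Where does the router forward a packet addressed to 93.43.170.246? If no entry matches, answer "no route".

Router Q

Routes whose prefix contains 93.43.170.246:
  93.0.0.0/8 (93.0.0.0 - 93.255.255.255) -> Router K
  93.0.0.0/9 (93.0.0.0 - 93.127.255.255) -> Router X
  93.32.0.0/11 (93.32.0.0 - 93.63.255.255) -> Router N
  93.40.0.0/13 (93.40.0.0 - 93.47.255.255) -> Router Y
  93.40.0.0/14 (93.40.0.0 - 93.43.255.255) -> Router Q
More-specific entries that do NOT match:
  93.43.170.224/28 (93.43.170.224 - 93.43.170.239) does not contain 93.43.170.246
  93.43.170.64/26 (93.43.170.64 - 93.43.170.127) does not contain 93.43.170.246
  77.43.170.128/25 (77.43.170.128 - 77.43.170.255) does not contain 93.43.170.246
  93.43.168.0/24 (93.43.168.0 - 93.43.168.255) does not contain 93.43.170.246
  93.47.160.0/20 (93.47.160.0 - 93.47.175.255) does not contain 93.43.170.246
  93.43.176.0/20 (93.43.176.0 - 93.43.191.255) does not contain 93.43.170.246
  93.43.128.0/19 (93.43.128.0 - 93.43.159.255) does not contain 93.43.170.246
  93.47.128.0/18 (93.47.128.0 - 93.47.191.255) does not contain 93.43.170.246
Longest matching prefix is /14 -> next hop Router Q.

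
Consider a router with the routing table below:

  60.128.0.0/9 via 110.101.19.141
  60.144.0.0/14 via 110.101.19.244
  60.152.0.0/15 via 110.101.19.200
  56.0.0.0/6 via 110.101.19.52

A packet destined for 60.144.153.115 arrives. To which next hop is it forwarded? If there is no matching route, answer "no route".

110.101.19.244

Routes whose prefix contains 60.144.153.115:
  60.128.0.0/9 (60.128.0.0 - 60.255.255.255) -> 110.101.19.141
  60.144.0.0/14 (60.144.0.0 - 60.147.255.255) -> 110.101.19.244
More-specific entries that do NOT match:
  60.152.0.0/15 (60.152.0.0 - 60.153.255.255) does not contain 60.144.153.115
Longest matching prefix is /14 -> next hop 110.101.19.244.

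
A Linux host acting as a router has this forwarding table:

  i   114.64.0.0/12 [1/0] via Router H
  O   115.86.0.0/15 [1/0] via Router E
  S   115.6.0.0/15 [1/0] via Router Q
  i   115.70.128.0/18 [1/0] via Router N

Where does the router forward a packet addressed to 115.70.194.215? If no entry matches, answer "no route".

No entry's prefix contains 115.70.194.215; there is no default route.

no route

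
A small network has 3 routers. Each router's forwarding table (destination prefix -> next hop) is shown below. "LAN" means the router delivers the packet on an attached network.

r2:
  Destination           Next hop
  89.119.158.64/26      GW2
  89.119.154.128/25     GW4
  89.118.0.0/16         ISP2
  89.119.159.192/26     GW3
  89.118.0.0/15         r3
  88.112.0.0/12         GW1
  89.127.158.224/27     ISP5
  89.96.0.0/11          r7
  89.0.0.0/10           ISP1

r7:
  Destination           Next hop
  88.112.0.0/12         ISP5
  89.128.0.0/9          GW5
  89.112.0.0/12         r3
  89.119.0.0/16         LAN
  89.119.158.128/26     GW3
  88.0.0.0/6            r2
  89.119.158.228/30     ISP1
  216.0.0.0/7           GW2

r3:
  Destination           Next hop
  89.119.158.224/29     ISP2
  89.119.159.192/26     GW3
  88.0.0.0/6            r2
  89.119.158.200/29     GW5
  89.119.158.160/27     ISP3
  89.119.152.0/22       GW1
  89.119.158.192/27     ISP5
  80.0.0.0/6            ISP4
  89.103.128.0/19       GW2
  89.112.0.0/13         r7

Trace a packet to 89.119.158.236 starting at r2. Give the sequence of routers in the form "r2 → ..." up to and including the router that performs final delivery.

r2 → r3 → r7

At r2: longest match for 89.119.158.236 is 89.118.0.0/15 -> r3
At r3: longest match for 89.119.158.236 is 89.112.0.0/13 -> r7
At r7: longest match for 89.119.158.236 is 89.119.0.0/16 -> LAN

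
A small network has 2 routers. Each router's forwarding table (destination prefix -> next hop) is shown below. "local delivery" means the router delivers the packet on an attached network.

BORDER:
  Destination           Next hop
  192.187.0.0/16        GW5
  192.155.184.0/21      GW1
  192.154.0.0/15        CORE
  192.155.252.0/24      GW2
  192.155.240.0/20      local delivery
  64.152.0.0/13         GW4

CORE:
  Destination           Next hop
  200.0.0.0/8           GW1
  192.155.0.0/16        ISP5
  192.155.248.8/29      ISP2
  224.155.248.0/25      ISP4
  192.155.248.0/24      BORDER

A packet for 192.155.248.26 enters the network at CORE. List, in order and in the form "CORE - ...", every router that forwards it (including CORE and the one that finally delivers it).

CORE - BORDER

At CORE: longest match for 192.155.248.26 is 192.155.248.0/24 -> BORDER
At BORDER: longest match for 192.155.248.26 is 192.155.240.0/20 -> local delivery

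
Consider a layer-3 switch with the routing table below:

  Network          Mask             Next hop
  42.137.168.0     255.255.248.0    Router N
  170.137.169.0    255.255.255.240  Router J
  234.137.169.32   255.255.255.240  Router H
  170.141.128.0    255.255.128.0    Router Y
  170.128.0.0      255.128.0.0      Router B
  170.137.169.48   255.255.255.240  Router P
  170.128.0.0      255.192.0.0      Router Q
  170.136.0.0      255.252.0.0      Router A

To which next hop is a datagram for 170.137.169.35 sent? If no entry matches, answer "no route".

Router A

Routes whose prefix contains 170.137.169.35:
  170.128.0.0/9 (170.128.0.0 - 170.255.255.255) -> Router B
  170.128.0.0/10 (170.128.0.0 - 170.191.255.255) -> Router Q
  170.136.0.0/14 (170.136.0.0 - 170.139.255.255) -> Router A
More-specific entries that do NOT match:
  170.137.169.0/28 (170.137.169.0 - 170.137.169.15) does not contain 170.137.169.35
  234.137.169.32/28 (234.137.169.32 - 234.137.169.47) does not contain 170.137.169.35
  170.137.169.48/28 (170.137.169.48 - 170.137.169.63) does not contain 170.137.169.35
  42.137.168.0/21 (42.137.168.0 - 42.137.175.255) does not contain 170.137.169.35
  170.141.128.0/17 (170.141.128.0 - 170.141.255.255) does not contain 170.137.169.35
Longest matching prefix is /14 -> next hop Router A.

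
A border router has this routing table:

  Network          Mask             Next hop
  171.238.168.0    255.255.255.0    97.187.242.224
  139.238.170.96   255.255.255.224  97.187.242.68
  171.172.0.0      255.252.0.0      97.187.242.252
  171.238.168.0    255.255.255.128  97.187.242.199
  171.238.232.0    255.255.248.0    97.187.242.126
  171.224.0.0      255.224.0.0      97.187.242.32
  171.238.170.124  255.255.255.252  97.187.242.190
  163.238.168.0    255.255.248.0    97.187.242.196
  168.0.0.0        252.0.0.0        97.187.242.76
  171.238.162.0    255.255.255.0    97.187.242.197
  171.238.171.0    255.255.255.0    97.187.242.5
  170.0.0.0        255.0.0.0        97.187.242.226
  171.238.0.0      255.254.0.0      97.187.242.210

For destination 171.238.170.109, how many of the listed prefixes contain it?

3

Prefixes containing 171.238.170.109:
  168.0.0.0/6 (168.0.0.0 - 171.255.255.255)
  171.224.0.0/11 (171.224.0.0 - 171.255.255.255)
  171.238.0.0/15 (171.238.0.0 - 171.239.255.255)
Total matching entries: 3.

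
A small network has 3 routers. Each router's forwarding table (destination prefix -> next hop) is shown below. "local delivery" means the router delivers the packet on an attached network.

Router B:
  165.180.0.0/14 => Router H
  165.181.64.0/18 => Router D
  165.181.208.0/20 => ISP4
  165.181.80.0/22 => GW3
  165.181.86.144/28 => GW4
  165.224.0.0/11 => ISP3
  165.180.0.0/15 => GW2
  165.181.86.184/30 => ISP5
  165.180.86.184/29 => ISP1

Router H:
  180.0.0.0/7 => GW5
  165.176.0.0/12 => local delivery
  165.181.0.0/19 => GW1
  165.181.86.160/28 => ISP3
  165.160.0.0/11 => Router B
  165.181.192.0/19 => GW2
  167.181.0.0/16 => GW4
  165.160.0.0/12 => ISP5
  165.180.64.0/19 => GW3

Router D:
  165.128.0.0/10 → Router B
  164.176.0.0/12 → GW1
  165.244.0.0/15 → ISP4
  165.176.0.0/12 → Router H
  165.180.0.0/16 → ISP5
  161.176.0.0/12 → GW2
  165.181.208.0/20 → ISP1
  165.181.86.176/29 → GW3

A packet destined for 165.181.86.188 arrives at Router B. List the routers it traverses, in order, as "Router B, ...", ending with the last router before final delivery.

Router B, Router D, Router H

At Router B: longest match for 165.181.86.188 is 165.181.64.0/18 -> Router D
At Router D: longest match for 165.181.86.188 is 165.176.0.0/12 -> Router H
At Router H: longest match for 165.181.86.188 is 165.176.0.0/12 -> local delivery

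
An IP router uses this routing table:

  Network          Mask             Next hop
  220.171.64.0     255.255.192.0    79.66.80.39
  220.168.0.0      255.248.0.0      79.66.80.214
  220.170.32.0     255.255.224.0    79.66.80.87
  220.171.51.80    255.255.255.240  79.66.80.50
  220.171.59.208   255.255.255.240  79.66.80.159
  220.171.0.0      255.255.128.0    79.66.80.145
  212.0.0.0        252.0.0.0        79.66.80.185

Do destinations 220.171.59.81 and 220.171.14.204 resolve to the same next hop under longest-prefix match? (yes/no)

yes

220.171.59.81: longest match 220.171.0.0/17 -> 79.66.80.145
220.171.14.204: longest match 220.171.0.0/17 -> 79.66.80.145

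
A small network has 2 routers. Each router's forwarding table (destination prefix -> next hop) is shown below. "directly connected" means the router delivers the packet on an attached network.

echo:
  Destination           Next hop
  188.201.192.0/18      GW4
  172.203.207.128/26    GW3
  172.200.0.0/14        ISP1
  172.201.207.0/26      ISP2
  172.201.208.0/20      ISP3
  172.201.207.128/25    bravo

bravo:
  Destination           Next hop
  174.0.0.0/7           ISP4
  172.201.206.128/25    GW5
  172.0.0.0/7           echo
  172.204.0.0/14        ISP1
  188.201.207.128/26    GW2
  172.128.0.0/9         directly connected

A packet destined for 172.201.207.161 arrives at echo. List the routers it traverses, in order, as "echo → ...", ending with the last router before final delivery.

At echo: longest match for 172.201.207.161 is 172.201.207.128/25 -> bravo
At bravo: longest match for 172.201.207.161 is 172.128.0.0/9 -> directly connected

echo → bravo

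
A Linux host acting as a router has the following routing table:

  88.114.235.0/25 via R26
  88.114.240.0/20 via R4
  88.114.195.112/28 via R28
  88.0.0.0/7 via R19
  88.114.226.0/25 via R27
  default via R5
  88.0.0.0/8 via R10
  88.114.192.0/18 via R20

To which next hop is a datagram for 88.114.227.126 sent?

R20

Routes whose prefix contains 88.114.227.126:
  0.0.0.0/0 (default, matches everything) -> R5
  88.0.0.0/7 (88.0.0.0 - 89.255.255.255) -> R19
  88.0.0.0/8 (88.0.0.0 - 88.255.255.255) -> R10
  88.114.192.0/18 (88.114.192.0 - 88.114.255.255) -> R20
More-specific entries that do NOT match:
  88.114.195.112/28 (88.114.195.112 - 88.114.195.127) does not contain 88.114.227.126
  88.114.235.0/25 (88.114.235.0 - 88.114.235.127) does not contain 88.114.227.126
  88.114.226.0/25 (88.114.226.0 - 88.114.226.127) does not contain 88.114.227.126
  88.114.240.0/20 (88.114.240.0 - 88.114.255.255) does not contain 88.114.227.126
Longest matching prefix is /18 -> next hop R20.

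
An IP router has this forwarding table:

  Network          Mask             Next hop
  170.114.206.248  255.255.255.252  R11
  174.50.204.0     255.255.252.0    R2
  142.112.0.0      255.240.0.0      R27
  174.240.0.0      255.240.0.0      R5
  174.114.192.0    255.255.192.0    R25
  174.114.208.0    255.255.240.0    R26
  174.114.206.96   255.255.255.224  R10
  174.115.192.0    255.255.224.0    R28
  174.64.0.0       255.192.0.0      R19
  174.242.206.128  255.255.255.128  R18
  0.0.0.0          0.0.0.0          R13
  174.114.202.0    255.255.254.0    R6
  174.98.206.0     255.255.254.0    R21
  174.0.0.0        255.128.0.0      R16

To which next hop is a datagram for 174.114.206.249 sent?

Routes whose prefix contains 174.114.206.249:
  0.0.0.0/0 (default, matches everything) -> R13
  174.0.0.0/9 (174.0.0.0 - 174.127.255.255) -> R16
  174.64.0.0/10 (174.64.0.0 - 174.127.255.255) -> R19
  174.114.192.0/18 (174.114.192.0 - 174.114.255.255) -> R25
More-specific entries that do NOT match:
  170.114.206.248/30 (170.114.206.248 - 170.114.206.251) does not contain 174.114.206.249
  174.114.206.96/27 (174.114.206.96 - 174.114.206.127) does not contain 174.114.206.249
  174.242.206.128/25 (174.242.206.128 - 174.242.206.255) does not contain 174.114.206.249
  174.114.202.0/23 (174.114.202.0 - 174.114.203.255) does not contain 174.114.206.249
  174.98.206.0/23 (174.98.206.0 - 174.98.207.255) does not contain 174.114.206.249
  174.50.204.0/22 (174.50.204.0 - 174.50.207.255) does not contain 174.114.206.249
  174.114.208.0/20 (174.114.208.0 - 174.114.223.255) does not contain 174.114.206.249
  174.115.192.0/19 (174.115.192.0 - 174.115.223.255) does not contain 174.114.206.249
Longest matching prefix is /18 -> next hop R25.

R25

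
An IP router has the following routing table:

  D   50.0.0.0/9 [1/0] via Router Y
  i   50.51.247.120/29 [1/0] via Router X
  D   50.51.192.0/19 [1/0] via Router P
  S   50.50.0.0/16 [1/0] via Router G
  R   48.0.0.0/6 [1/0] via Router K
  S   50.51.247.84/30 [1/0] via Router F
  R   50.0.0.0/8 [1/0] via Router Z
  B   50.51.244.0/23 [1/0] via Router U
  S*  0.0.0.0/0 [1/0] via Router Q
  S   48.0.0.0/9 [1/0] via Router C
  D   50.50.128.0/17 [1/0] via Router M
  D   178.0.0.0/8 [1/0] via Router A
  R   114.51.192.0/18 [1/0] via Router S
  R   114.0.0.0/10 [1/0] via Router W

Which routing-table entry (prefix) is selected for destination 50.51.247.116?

Entries matching 50.51.247.116:
  0.0.0.0/0 (default, matches everything)
  48.0.0.0/6 (48.0.0.0 - 51.255.255.255)
  50.0.0.0/8 (50.0.0.0 - 50.255.255.255)
  50.0.0.0/9 (50.0.0.0 - 50.127.255.255)
Most specific is 50.0.0.0/9.

50.0.0.0/9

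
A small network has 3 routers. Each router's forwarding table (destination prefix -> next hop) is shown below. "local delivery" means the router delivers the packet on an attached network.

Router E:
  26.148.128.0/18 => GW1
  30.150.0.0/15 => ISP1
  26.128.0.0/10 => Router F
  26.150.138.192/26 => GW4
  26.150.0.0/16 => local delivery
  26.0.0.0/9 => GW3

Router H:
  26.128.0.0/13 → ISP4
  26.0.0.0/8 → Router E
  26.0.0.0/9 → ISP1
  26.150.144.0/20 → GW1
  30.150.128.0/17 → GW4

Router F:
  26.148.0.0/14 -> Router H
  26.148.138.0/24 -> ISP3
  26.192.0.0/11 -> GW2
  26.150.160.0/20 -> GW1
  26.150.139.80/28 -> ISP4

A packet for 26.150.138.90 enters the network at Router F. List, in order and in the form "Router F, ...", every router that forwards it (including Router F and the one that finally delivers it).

Router F, Router H, Router E

At Router F: longest match for 26.150.138.90 is 26.148.0.0/14 -> Router H
At Router H: longest match for 26.150.138.90 is 26.0.0.0/8 -> Router E
At Router E: longest match for 26.150.138.90 is 26.150.0.0/16 -> local delivery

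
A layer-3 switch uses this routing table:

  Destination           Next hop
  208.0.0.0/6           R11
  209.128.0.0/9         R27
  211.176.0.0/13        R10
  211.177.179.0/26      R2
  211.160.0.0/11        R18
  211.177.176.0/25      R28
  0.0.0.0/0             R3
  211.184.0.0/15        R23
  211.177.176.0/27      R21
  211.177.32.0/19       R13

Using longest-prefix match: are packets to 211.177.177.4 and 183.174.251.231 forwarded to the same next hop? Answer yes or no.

211.177.177.4: longest match 211.176.0.0/13 -> R10
183.174.251.231: longest match 0.0.0.0/0 -> R3

no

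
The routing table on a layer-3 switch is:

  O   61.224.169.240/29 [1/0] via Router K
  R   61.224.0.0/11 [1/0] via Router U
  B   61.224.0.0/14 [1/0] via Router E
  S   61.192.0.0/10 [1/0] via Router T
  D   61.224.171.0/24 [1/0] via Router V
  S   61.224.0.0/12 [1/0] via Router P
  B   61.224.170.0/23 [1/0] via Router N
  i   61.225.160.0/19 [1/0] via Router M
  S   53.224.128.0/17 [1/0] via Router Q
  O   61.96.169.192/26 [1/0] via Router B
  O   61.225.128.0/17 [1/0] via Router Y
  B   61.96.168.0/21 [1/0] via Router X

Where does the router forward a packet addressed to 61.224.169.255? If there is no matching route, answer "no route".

Routes whose prefix contains 61.224.169.255:
  61.192.0.0/10 (61.192.0.0 - 61.255.255.255) -> Router T
  61.224.0.0/11 (61.224.0.0 - 61.255.255.255) -> Router U
  61.224.0.0/12 (61.224.0.0 - 61.239.255.255) -> Router P
  61.224.0.0/14 (61.224.0.0 - 61.227.255.255) -> Router E
More-specific entries that do NOT match:
  61.224.169.240/29 (61.224.169.240 - 61.224.169.247) does not contain 61.224.169.255
  61.96.169.192/26 (61.96.169.192 - 61.96.169.255) does not contain 61.224.169.255
  61.224.171.0/24 (61.224.171.0 - 61.224.171.255) does not contain 61.224.169.255
  61.224.170.0/23 (61.224.170.0 - 61.224.171.255) does not contain 61.224.169.255
  61.96.168.0/21 (61.96.168.0 - 61.96.175.255) does not contain 61.224.169.255
  61.225.160.0/19 (61.225.160.0 - 61.225.191.255) does not contain 61.224.169.255
  53.224.128.0/17 (53.224.128.0 - 53.224.255.255) does not contain 61.224.169.255
  61.225.128.0/17 (61.225.128.0 - 61.225.255.255) does not contain 61.224.169.255
Longest matching prefix is /14 -> next hop Router E.

Router E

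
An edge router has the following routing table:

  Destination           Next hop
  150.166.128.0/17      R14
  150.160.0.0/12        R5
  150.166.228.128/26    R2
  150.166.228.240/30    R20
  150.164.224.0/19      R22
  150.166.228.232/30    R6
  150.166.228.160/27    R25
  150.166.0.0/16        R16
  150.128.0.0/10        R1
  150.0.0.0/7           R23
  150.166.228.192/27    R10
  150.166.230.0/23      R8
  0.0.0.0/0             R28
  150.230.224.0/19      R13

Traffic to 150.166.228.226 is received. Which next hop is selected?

Routes whose prefix contains 150.166.228.226:
  0.0.0.0/0 (default, matches everything) -> R28
  150.0.0.0/7 (150.0.0.0 - 151.255.255.255) -> R23
  150.128.0.0/10 (150.128.0.0 - 150.191.255.255) -> R1
  150.160.0.0/12 (150.160.0.0 - 150.175.255.255) -> R5
  150.166.0.0/16 (150.166.0.0 - 150.166.255.255) -> R16
  150.166.128.0/17 (150.166.128.0 - 150.166.255.255) -> R14
More-specific entries that do NOT match:
  150.166.228.240/30 (150.166.228.240 - 150.166.228.243) does not contain 150.166.228.226
  150.166.228.232/30 (150.166.228.232 - 150.166.228.235) does not contain 150.166.228.226
  150.166.228.160/27 (150.166.228.160 - 150.166.228.191) does not contain 150.166.228.226
  150.166.228.192/27 (150.166.228.192 - 150.166.228.223) does not contain 150.166.228.226
  150.166.228.128/26 (150.166.228.128 - 150.166.228.191) does not contain 150.166.228.226
  150.166.230.0/23 (150.166.230.0 - 150.166.231.255) does not contain 150.166.228.226
  150.164.224.0/19 (150.164.224.0 - 150.164.255.255) does not contain 150.166.228.226
  150.230.224.0/19 (150.230.224.0 - 150.230.255.255) does not contain 150.166.228.226
Longest matching prefix is /17 -> next hop R14.

R14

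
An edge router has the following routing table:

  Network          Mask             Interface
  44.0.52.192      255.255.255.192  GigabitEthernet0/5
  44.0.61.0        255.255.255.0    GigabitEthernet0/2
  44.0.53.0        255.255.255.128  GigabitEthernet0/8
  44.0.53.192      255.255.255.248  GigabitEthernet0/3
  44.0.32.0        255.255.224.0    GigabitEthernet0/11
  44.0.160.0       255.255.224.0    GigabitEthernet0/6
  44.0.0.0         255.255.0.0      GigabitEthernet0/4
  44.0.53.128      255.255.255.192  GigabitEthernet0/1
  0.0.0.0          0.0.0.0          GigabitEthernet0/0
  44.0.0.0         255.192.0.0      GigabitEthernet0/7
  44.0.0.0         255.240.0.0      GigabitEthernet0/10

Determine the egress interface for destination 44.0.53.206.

GigabitEthernet0/11

Routes whose prefix contains 44.0.53.206:
  0.0.0.0/0 (default, matches everything) -> GigabitEthernet0/0
  44.0.0.0/10 (44.0.0.0 - 44.63.255.255) -> GigabitEthernet0/7
  44.0.0.0/12 (44.0.0.0 - 44.15.255.255) -> GigabitEthernet0/10
  44.0.0.0/16 (44.0.0.0 - 44.0.255.255) -> GigabitEthernet0/4
  44.0.32.0/19 (44.0.32.0 - 44.0.63.255) -> GigabitEthernet0/11
More-specific entries that do NOT match:
  44.0.53.192/29 (44.0.53.192 - 44.0.53.199) does not contain 44.0.53.206
  44.0.52.192/26 (44.0.52.192 - 44.0.52.255) does not contain 44.0.53.206
  44.0.53.128/26 (44.0.53.128 - 44.0.53.191) does not contain 44.0.53.206
  44.0.53.0/25 (44.0.53.0 - 44.0.53.127) does not contain 44.0.53.206
  44.0.61.0/24 (44.0.61.0 - 44.0.61.255) does not contain 44.0.53.206
Longest matching prefix is /19 -> interface GigabitEthernet0/11.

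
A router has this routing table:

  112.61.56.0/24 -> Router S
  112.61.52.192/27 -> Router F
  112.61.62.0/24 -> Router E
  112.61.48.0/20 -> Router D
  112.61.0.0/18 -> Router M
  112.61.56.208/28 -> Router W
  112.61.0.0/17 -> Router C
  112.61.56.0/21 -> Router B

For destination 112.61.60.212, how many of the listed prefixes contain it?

Prefixes containing 112.61.60.212:
  112.61.0.0/17 (112.61.0.0 - 112.61.127.255)
  112.61.0.0/18 (112.61.0.0 - 112.61.63.255)
  112.61.48.0/20 (112.61.48.0 - 112.61.63.255)
  112.61.56.0/21 (112.61.56.0 - 112.61.63.255)
Total matching entries: 4.

4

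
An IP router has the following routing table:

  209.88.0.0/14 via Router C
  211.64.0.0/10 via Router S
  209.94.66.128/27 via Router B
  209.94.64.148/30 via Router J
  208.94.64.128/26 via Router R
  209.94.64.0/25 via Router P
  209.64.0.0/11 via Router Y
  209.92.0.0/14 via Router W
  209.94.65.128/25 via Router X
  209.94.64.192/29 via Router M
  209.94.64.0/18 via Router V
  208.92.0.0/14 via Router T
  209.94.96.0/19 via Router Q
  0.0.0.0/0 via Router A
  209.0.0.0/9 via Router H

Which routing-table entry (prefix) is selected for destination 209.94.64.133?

209.94.64.0/18

Entries matching 209.94.64.133:
  0.0.0.0/0 (default, matches everything)
  209.0.0.0/9 (209.0.0.0 - 209.127.255.255)
  209.64.0.0/11 (209.64.0.0 - 209.95.255.255)
  209.92.0.0/14 (209.92.0.0 - 209.95.255.255)
  209.94.64.0/18 (209.94.64.0 - 209.94.127.255)
Most specific is 209.94.64.0/18.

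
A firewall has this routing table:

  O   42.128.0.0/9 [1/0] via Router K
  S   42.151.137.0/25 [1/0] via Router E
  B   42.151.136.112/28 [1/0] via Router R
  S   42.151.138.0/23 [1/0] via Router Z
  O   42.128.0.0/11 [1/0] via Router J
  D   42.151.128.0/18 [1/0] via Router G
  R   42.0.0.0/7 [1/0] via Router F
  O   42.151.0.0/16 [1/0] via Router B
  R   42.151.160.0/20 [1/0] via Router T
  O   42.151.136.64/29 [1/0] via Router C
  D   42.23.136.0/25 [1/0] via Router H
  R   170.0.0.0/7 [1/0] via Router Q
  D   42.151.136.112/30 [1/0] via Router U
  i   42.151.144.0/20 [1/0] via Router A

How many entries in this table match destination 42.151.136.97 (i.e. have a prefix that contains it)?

Prefixes containing 42.151.136.97:
  42.0.0.0/7 (42.0.0.0 - 43.255.255.255)
  42.128.0.0/9 (42.128.0.0 - 42.255.255.255)
  42.128.0.0/11 (42.128.0.0 - 42.159.255.255)
  42.151.0.0/16 (42.151.0.0 - 42.151.255.255)
  42.151.128.0/18 (42.151.128.0 - 42.151.191.255)
Total matching entries: 5.

5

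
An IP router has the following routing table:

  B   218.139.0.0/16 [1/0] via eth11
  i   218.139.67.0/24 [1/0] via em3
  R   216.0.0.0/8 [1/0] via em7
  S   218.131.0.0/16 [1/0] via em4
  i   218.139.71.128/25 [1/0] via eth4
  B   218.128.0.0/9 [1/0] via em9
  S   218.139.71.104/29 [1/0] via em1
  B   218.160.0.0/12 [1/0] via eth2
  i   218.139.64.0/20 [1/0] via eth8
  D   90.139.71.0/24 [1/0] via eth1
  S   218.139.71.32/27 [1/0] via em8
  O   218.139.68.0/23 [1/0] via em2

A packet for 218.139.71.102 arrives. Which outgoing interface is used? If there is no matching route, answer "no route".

eth8

Routes whose prefix contains 218.139.71.102:
  218.128.0.0/9 (218.128.0.0 - 218.255.255.255) -> em9
  218.139.0.0/16 (218.139.0.0 - 218.139.255.255) -> eth11
  218.139.64.0/20 (218.139.64.0 - 218.139.79.255) -> eth8
More-specific entries that do NOT match:
  218.139.71.104/29 (218.139.71.104 - 218.139.71.111) does not contain 218.139.71.102
  218.139.71.32/27 (218.139.71.32 - 218.139.71.63) does not contain 218.139.71.102
  218.139.71.128/25 (218.139.71.128 - 218.139.71.255) does not contain 218.139.71.102
  218.139.67.0/24 (218.139.67.0 - 218.139.67.255) does not contain 218.139.71.102
  90.139.71.0/24 (90.139.71.0 - 90.139.71.255) does not contain 218.139.71.102
  218.139.68.0/23 (218.139.68.0 - 218.139.69.255) does not contain 218.139.71.102
Longest matching prefix is /20 -> interface eth8.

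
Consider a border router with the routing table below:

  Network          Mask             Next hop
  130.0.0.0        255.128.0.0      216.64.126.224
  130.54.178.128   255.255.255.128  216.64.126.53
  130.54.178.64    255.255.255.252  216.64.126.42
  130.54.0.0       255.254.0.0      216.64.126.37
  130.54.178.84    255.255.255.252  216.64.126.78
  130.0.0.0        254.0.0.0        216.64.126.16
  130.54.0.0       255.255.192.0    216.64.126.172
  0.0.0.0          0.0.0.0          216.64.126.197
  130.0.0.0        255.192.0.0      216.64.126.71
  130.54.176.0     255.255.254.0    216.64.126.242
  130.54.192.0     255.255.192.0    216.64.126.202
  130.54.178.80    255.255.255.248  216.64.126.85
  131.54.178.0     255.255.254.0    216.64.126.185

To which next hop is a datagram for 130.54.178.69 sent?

216.64.126.37

Routes whose prefix contains 130.54.178.69:
  0.0.0.0/0 (default, matches everything) -> 216.64.126.197
  130.0.0.0/7 (130.0.0.0 - 131.255.255.255) -> 216.64.126.16
  130.0.0.0/9 (130.0.0.0 - 130.127.255.255) -> 216.64.126.224
  130.0.0.0/10 (130.0.0.0 - 130.63.255.255) -> 216.64.126.71
  130.54.0.0/15 (130.54.0.0 - 130.55.255.255) -> 216.64.126.37
More-specific entries that do NOT match:
  130.54.178.64/30 (130.54.178.64 - 130.54.178.67) does not contain 130.54.178.69
  130.54.178.84/30 (130.54.178.84 - 130.54.178.87) does not contain 130.54.178.69
  130.54.178.80/29 (130.54.178.80 - 130.54.178.87) does not contain 130.54.178.69
  130.54.178.128/25 (130.54.178.128 - 130.54.178.255) does not contain 130.54.178.69
  130.54.176.0/23 (130.54.176.0 - 130.54.177.255) does not contain 130.54.178.69
  131.54.178.0/23 (131.54.178.0 - 131.54.179.255) does not contain 130.54.178.69
  130.54.0.0/18 (130.54.0.0 - 130.54.63.255) does not contain 130.54.178.69
  130.54.192.0/18 (130.54.192.0 - 130.54.255.255) does not contain 130.54.178.69
Longest matching prefix is /15 -> next hop 216.64.126.37.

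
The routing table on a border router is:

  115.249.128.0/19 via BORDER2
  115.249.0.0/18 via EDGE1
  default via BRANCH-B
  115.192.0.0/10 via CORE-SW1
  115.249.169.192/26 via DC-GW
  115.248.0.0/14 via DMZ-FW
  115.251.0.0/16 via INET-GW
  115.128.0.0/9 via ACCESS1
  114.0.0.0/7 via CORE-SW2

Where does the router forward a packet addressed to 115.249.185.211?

Routes whose prefix contains 115.249.185.211:
  0.0.0.0/0 (default, matches everything) -> BRANCH-B
  114.0.0.0/7 (114.0.0.0 - 115.255.255.255) -> CORE-SW2
  115.128.0.0/9 (115.128.0.0 - 115.255.255.255) -> ACCESS1
  115.192.0.0/10 (115.192.0.0 - 115.255.255.255) -> CORE-SW1
  115.248.0.0/14 (115.248.0.0 - 115.251.255.255) -> DMZ-FW
More-specific entries that do NOT match:
  115.249.169.192/26 (115.249.169.192 - 115.249.169.255) does not contain 115.249.185.211
  115.249.128.0/19 (115.249.128.0 - 115.249.159.255) does not contain 115.249.185.211
  115.249.0.0/18 (115.249.0.0 - 115.249.63.255) does not contain 115.249.185.211
  115.251.0.0/16 (115.251.0.0 - 115.251.255.255) does not contain 115.249.185.211
Longest matching prefix is /14 -> next hop DMZ-FW.

DMZ-FW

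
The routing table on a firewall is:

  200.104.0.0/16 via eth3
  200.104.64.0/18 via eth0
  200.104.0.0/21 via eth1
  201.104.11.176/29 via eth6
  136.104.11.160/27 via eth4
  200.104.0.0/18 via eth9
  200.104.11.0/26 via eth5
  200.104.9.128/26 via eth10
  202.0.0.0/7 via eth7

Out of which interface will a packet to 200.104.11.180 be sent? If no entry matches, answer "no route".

Routes whose prefix contains 200.104.11.180:
  200.104.0.0/16 (200.104.0.0 - 200.104.255.255) -> eth3
  200.104.0.0/18 (200.104.0.0 - 200.104.63.255) -> eth9
More-specific entries that do NOT match:
  201.104.11.176/29 (201.104.11.176 - 201.104.11.183) does not contain 200.104.11.180
  136.104.11.160/27 (136.104.11.160 - 136.104.11.191) does not contain 200.104.11.180
  200.104.11.0/26 (200.104.11.0 - 200.104.11.63) does not contain 200.104.11.180
  200.104.9.128/26 (200.104.9.128 - 200.104.9.191) does not contain 200.104.11.180
  200.104.0.0/21 (200.104.0.0 - 200.104.7.255) does not contain 200.104.11.180
Longest matching prefix is /18 -> interface eth9.

eth9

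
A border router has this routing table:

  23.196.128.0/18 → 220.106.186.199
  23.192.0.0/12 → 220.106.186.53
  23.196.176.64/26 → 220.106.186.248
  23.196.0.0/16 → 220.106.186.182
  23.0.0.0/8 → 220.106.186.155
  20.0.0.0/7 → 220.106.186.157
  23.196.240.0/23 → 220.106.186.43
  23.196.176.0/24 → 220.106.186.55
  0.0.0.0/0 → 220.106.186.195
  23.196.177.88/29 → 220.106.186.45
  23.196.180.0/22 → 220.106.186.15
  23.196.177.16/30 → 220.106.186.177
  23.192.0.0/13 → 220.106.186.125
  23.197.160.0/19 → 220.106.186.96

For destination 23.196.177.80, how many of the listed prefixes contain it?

6

Prefixes containing 23.196.177.80:
  0.0.0.0/0 (default, matches everything)
  23.0.0.0/8 (23.0.0.0 - 23.255.255.255)
  23.192.0.0/12 (23.192.0.0 - 23.207.255.255)
  23.192.0.0/13 (23.192.0.0 - 23.199.255.255)
  23.196.0.0/16 (23.196.0.0 - 23.196.255.255)
  23.196.128.0/18 (23.196.128.0 - 23.196.191.255)
Total matching entries: 6.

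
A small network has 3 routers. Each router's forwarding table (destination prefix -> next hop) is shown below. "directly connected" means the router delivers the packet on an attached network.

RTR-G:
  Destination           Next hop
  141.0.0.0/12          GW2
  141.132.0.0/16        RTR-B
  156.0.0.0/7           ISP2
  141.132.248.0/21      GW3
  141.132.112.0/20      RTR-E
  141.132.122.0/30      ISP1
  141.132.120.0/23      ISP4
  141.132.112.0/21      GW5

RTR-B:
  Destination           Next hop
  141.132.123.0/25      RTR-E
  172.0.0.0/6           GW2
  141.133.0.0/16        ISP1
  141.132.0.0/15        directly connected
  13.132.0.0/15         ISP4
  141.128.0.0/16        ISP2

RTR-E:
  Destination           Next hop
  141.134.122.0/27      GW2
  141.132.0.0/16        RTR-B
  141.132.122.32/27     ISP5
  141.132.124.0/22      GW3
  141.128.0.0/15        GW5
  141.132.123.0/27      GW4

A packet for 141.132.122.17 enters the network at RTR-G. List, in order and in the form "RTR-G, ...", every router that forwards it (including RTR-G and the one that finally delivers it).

At RTR-G: longest match for 141.132.122.17 is 141.132.112.0/20 -> RTR-E
At RTR-E: longest match for 141.132.122.17 is 141.132.0.0/16 -> RTR-B
At RTR-B: longest match for 141.132.122.17 is 141.132.0.0/15 -> directly connected

RTR-G, RTR-E, RTR-B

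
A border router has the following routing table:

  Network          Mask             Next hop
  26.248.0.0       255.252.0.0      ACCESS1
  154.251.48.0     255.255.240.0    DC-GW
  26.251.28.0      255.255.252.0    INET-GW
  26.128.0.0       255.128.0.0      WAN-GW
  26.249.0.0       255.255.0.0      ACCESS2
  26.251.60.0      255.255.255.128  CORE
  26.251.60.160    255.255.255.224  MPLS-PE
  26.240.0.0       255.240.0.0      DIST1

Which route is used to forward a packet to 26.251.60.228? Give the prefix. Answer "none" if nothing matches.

Entries matching 26.251.60.228:
  26.128.0.0/9 (26.128.0.0 - 26.255.255.255)
  26.240.0.0/12 (26.240.0.0 - 26.255.255.255)
  26.248.0.0/14 (26.248.0.0 - 26.251.255.255)
Most specific is 26.248.0.0/14.

26.248.0.0/14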